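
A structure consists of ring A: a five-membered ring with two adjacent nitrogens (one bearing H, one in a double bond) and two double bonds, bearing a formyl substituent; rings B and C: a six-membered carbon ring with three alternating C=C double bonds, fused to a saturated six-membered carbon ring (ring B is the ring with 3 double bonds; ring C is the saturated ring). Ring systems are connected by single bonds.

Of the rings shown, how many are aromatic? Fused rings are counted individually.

2

Ring A is planar and fully conjugated; 2 ring double bonds (4 π electrons) plus a heteroatom lone pair (2) give 6 π electrons. Since 6 = 4n+2 (n=1), ring A is aromatic (pyrazole).
Ring B is planar and fully conjugated; 3 ring double bonds give 6 π electrons. 6 = 4(1)+2, so ring B is aromatic (benzene ring).
Ring C has four sp³ carbons, so it is not fully conjugated — not aromatic (cyclohexane ring).
Aromatic: A, B. Total: 2.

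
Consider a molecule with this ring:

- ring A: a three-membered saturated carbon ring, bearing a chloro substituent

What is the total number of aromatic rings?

Ring A has only sp³ atoms, so it is not fully conjugated — not aromatic (cyclopropane).

0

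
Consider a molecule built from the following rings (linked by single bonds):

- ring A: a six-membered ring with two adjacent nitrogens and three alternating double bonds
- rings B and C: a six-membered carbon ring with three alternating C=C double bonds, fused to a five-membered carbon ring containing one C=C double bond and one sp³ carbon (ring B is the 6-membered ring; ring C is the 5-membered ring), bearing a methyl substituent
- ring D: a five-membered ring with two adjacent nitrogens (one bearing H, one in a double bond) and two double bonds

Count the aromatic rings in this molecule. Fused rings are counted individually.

3

Ring A is fully conjugated (every ring atom contributes a p orbital); 3 ring double bonds give 6 π electrons. 6 = 4(1)+2, so ring A is aromatic (pyridazine).
Ring B is fully conjugated (every ring atom contributes a p orbital); 3 ring double bonds give 6 π electrons. That satisfies 4n+2 with n=1, so ring B is aromatic (benzene ring).
Ring C has one sp³ carbon, so it is not fully conjugated — not aromatic (cyclopentene ring).
Ring D is planar and fully conjugated; 2 ring double bonds (4 π electrons) plus a heteroatom lone pair (2) give 6 π electrons. Since 6 = 4n+2 (n=1), ring D is aromatic (pyrazole).
Aromatic: A, B, D. Total: 3.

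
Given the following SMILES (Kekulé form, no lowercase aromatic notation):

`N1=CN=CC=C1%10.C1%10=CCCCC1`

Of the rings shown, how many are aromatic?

The SMILES encodes a six-membered ring with nitrogens at positions 1 and 3 and three alternating double bonds; a six-membered carbon ring with one C=C double bond.
The 6-membered ring with two nitrogens (1,3) is planar and fully conjugated; 3 ring double bonds give 6 π electrons. Since 6 = 4n+2 (n=1), it is aromatic (pyrimidine).
The 6-membered ring has four sp³ carbons, so it is not fully conjugated — not aromatic (cyclohexene).
1 of the 2 rings is aromatic. Total: 1.

1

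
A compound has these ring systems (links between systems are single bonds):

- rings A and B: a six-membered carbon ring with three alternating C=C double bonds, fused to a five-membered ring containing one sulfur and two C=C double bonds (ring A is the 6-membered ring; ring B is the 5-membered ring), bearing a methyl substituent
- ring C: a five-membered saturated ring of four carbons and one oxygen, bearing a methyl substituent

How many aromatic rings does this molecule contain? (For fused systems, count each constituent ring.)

Rings A and B form a fused bicyclic system (with one sulfur) with 9 sp² atoms and 10 π electrons from ring double bonds plus a heteroatom lone pair. 10 = 4(2)+2, so the system is aromatic and both rings count as aromatic (benzothiophene).
Ring C has only sp³ atoms, so it is not fully conjugated — not aromatic (tetrahydrofuran).
Aromatic: A, B. Total: 2.

2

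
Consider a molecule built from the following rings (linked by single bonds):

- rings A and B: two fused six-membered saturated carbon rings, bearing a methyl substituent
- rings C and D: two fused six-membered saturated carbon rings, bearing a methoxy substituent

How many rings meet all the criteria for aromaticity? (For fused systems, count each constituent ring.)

Ring A has only sp³ atoms, so it is not fully conjugated — not aromatic (cyclohexane ring).
Ring B has only sp³ atoms, so it is not fully conjugated — not aromatic (cyclohexane ring).
Ring C has only sp³ atoms, so it is not fully conjugated — not aromatic (cyclohexane ring).
Ring D has only sp³ atoms, so it is not fully conjugated — not aromatic (cyclohexane ring).
No ring is aromatic. Total: 0.

0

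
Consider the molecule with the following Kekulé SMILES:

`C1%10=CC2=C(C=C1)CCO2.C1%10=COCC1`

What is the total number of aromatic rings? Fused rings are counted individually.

The SMILES encodes a six-membered carbon ring with three alternating C=C double bonds, fused to a five-membered ring containing one oxygen and two sp³ carbons; a five-membered ring of four carbons and one oxygen, with one C=C double bond and two sp³ carbons.
The 6-membered ring is planar and fully conjugated; 3 ring double bonds give 6 π electrons. Since 6 = 4n+2 (n=1), it is aromatic (benzene ring).
The 5-membered ring with one oxygen has two sp³ carbons, so it is not fully conjugated — not aromatic (oxolane ring).
The second 5-membered ring with one oxygen has two sp³ carbons, so it is not fully conjugated — not aromatic (2,3-dihydrofuran).
1 of the 3 rings is aromatic. Total: 1.

1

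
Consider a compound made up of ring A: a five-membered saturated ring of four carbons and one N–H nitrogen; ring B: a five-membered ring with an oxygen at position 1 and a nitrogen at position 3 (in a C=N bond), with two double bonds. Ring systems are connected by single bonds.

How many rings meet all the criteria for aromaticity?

Ring A has only sp³ atoms, so it is not fully conjugated — not aromatic (pyrrolidine).
Ring B is planar and fully conjugated; 2 ring double bonds (4 π electrons) plus a heteroatom lone pair (2) give 6 π electrons. 6 = 4(1)+2, so ring B is aromatic (oxazole).
Aromatic: B. Total: 1.

1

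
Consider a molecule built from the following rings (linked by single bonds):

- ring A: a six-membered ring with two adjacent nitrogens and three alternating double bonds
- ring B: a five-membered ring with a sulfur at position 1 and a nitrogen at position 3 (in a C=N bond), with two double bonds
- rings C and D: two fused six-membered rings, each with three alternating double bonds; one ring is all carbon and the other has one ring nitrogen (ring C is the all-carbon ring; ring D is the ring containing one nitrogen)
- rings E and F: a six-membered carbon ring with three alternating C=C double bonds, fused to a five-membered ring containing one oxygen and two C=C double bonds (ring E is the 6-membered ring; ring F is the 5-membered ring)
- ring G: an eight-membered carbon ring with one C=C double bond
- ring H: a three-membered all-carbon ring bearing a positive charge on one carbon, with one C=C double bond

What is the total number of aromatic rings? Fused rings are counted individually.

Ring A is fully conjugated (every ring atom contributes a p orbital); 3 ring double bonds give 6 π electrons. Since 6 = 4n+2 (n=1), ring A is aromatic (pyridazine).
Ring B is planar and fully conjugated; 2 ring double bonds (4 π electrons) plus a heteroatom lone pair (2) give 6 π electrons. That satisfies 4n+2 with n=1, so ring B is aromatic (thiazole).
Rings C and D form a fused bicyclic system (with one nitrogen) with 10 sp² atoms and 10 π electrons from ring double bonds. 10 = 4(2)+2, so the system is aromatic and both rings count as aromatic (quinoline).
Rings E and F form a fused bicyclic system (with one oxygen) with 9 sp² atoms and 10 π electrons from ring double bonds plus a heteroatom lone pair. 10 = 4(2)+2, so the system is aromatic and both rings count as aromatic (benzofuran).
Ring G has six sp³ carbons, so it is not fully conjugated — not aromatic (cyclooctene).
Ring H is fully conjugated (every ring atom contributes a p orbital); 1 ring double bond (2 π electrons) plus the carbocation's empty p orbital (0, but keeps the ring conjugated) give 2 π electrons. 2 = 4(0)+2, so ring H is aromatic (cyclopropenyl cation).
Aromatic: A, B, C, D, E, F, H. Total: 7.

7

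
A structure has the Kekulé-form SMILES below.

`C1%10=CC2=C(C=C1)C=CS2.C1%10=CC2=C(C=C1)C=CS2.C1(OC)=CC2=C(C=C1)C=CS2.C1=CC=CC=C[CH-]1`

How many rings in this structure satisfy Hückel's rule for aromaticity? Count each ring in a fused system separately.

6

The SMILES encodes a six-membered carbon ring with three alternating C=C double bonds, fused to a five-membered ring containing one sulfur and two C=C double bonds; a six-membered carbon ring with three alternating C=C double bonds, fused to a five-membered ring containing one sulfur and two C=C double bonds; a six-membered carbon ring with three alternating C=C double bonds, fused to a five-membered ring containing one sulfur and two C=C double bonds; a seven-membered all-carbon ring bearing a negative charge on one carbon, with three C=C double bonds.
The fused 6/5-membered bicyclic (with one sulfur) is a single π system with 9 sp² atoms and 10 π electrons from ring double bonds plus a heteroatom lone pair. 10 = 4(2)+2, so the system is aromatic and both rings count as aromatic (benzothiophene).
The fused 6/5-membered bicyclic (with one sulfur) is a single π system with 9 sp² atoms and 10 π electrons from ring double bonds plus a heteroatom lone pair. 10 = 4(2)+2, so the system is aromatic and both rings count as aromatic (benzothiophene).
The fused 6/5-membered bicyclic (with one sulfur) is a single π system with 9 sp² atoms and 10 π electrons from ring double bonds plus a heteroatom lone pair. 10 = 4(2)+2, so the system is aromatic and both rings count as aromatic (benzothiophene).
The 7-membered ring has only sp² ring atoms; a planar conformation would have a fully conjugated π system of 8 electrons. But 8 = 4(2), which is 4n not 4n+2, so it is not aromatic (cycloheptatrienyl anion).
6 of the 7 rings are aromatic. Total: 6.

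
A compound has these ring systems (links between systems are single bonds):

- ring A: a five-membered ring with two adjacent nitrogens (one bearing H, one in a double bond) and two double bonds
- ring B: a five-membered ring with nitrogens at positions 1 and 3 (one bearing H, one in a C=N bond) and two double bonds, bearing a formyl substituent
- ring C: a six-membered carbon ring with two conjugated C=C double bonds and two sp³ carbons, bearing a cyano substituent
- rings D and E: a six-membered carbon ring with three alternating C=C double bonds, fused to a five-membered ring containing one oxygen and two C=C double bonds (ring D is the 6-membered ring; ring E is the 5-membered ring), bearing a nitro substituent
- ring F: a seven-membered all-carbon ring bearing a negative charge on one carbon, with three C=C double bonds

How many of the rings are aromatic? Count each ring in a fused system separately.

Ring A is planar and fully conjugated; 2 ring double bonds (4 π electrons) plus a heteroatom lone pair (2) give 6 π electrons. Since 6 = 4n+2 (n=1), ring A is aromatic (pyrazole).
Ring B is planar and fully conjugated; 2 ring double bonds (4 π electrons) plus a heteroatom lone pair (2) give 6 π electrons. 6 = 4(1)+2, so ring B is aromatic (imidazole).
Ring C has two sp³ carbons, so it is not fully conjugated — not aromatic (1,3-cyclohexadiene).
Rings D and E form a fused bicyclic system (with one oxygen) with 9 sp² atoms and 10 π electrons from ring double bonds plus a heteroatom lone pair. 10 = 4(2)+2, so the system is aromatic and both rings count as aromatic (benzofuran).
Ring F has only sp² ring atoms; a planar conformation would have a fully conjugated π system of 8 electrons. But 8 = 4(2), which is 4n not 4n+2, so ring F is not aromatic (cycloheptatrienyl anion).
Aromatic: A, B, D, E. Total: 4.

4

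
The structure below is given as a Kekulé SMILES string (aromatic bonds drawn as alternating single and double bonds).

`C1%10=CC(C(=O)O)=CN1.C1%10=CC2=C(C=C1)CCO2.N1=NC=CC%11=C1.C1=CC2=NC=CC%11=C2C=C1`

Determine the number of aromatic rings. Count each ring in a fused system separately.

The SMILES encodes a five-membered ring of four carbons and one nitrogen bearing a hydrogen, with two C=C double bonds; a six-membered carbon ring with three alternating C=C double bonds, fused to a five-membered ring containing one oxygen and two sp³ carbons; a six-membered ring with two adjacent nitrogens and three alternating double bonds; two fused six-membered rings, each with three alternating double bonds; one ring is all carbon and the other has one ring nitrogen.
The 5-membered ring with one N–H is planar and fully conjugated; 2 ring double bonds (4 π electrons) plus a heteroatom lone pair (2) give 6 π electrons. That satisfies 4n+2 with n=1, so it is aromatic (pyrrole).
The 6-membered ring has a continuous p-orbital overlap around the ring; 3 ring double bonds give 6 π electrons. Since 6 = 4n+2 (n=1), it is aromatic (benzene ring).
The 5-membered ring with one oxygen has two sp³ carbons, so it is not fully conjugated — not aromatic (oxolane ring).
The 6-membered ring with two nitrogens (1,2) is planar and fully conjugated; 3 ring double bonds give 6 π electrons. That satisfies 4n+2 with n=1, so it is aromatic (pyridazine).
The fused 6/6-membered bicyclic (with one nitrogen) is a single π system with 10 sp² atoms and 10 π electrons from ring double bonds. 10 = 4(2)+2, so the system is aromatic and both rings count as aromatic (quinoline).
5 of the 6 rings are aromatic. Total: 5.

5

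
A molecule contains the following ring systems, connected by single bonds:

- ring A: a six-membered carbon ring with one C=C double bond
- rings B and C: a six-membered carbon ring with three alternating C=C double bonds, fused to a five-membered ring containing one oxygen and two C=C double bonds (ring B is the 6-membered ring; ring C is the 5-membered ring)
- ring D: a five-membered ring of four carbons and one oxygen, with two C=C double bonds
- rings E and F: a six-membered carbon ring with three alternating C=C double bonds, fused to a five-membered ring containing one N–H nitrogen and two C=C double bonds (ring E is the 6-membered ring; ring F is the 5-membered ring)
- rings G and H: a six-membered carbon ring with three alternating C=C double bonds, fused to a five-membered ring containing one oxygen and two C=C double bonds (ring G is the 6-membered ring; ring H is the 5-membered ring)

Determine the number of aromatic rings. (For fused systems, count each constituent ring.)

Ring A has four sp³ carbons, so it is not fully conjugated — not aromatic (cyclohexene).
Rings B and C form a fused bicyclic system (with one oxygen) with 9 sp² atoms and 10 π electrons from ring double bonds plus a heteroatom lone pair. 10 = 4(2)+2, so the system is aromatic and both rings count as aromatic (benzofuran).
Ring D is planar and fully conjugated; 2 ring double bonds (4 π electrons) plus a heteroatom lone pair (2) give 6 π electrons. Since 6 = 4n+2 (n=1), ring D is aromatic (furan).
Rings E and F form a fused bicyclic system (with one N–H) with 9 sp² atoms and 10 π electrons from ring double bonds plus a heteroatom lone pair. 10 = 4(2)+2, so the system is aromatic and both rings count as aromatic (indole).
Rings G and H form a fused bicyclic system (with one oxygen) with 9 sp² atoms and 10 π electrons from ring double bonds plus a heteroatom lone pair. 10 = 4(2)+2, so the system is aromatic and both rings count as aromatic (benzofuran).
Aromatic: B, C, D, E, F, G, H. Total: 7.

7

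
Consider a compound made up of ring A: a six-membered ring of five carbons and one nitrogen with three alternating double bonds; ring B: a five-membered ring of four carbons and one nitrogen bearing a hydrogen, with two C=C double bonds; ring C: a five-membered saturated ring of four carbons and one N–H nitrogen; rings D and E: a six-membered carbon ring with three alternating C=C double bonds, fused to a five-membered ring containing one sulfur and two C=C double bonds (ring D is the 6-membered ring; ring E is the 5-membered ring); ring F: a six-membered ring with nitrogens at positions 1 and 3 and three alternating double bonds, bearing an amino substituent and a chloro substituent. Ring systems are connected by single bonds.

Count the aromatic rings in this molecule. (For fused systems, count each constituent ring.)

5

Ring A is planar and fully conjugated; 3 ring double bonds give 6 π electrons. Since 6 = 4n+2 (n=1), ring A is aromatic (pyridine).
Ring B has a continuous p-orbital overlap around the ring; 2 ring double bonds (4 π electrons) plus a heteroatom lone pair (2) give 6 π electrons. That satisfies 4n+2 with n=1, so ring B is aromatic (pyrrole).
Ring C has only sp³ atoms, so it is not fully conjugated — not aromatic (pyrrolidine).
Rings D and E form a fused bicyclic system (with one sulfur) with 9 sp² atoms and 10 π electrons from ring double bonds plus a heteroatom lone pair. 10 = 4(2)+2, so the system is aromatic and both rings count as aromatic (benzothiophene).
Ring F is planar and fully conjugated; 3 ring double bonds give 6 π electrons. 6 = 4(1)+2, so ring F is aromatic (pyrimidine).
Aromatic: A, B, D, E, F. Total: 5.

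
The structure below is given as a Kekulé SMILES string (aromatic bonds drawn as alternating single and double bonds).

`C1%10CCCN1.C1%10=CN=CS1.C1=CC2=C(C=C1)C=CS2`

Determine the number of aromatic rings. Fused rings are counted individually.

3

The SMILES encodes a five-membered saturated ring of four carbons and one N–H nitrogen; a five-membered ring with a sulfur at position 1 and a nitrogen at position 3 (in a C=N bond), with two double bonds; a six-membered carbon ring with three alternating C=C double bonds, fused to a five-membered ring containing one sulfur and two C=C double bonds.
The 5-membered ring with one N–H has only sp³ atoms, so it is not fully conjugated — not aromatic (pyrrolidine).
The 5-membered ring with one sulfur and one =N– has a continuous p-orbital overlap around the ring; 2 ring double bonds (4 π electrons) plus a heteroatom lone pair (2) give 6 π electrons. Since 6 = 4n+2 (n=1), it is aromatic (thiazole).
The fused 6/5-membered bicyclic (with one sulfur) is a single π system with 9 sp² atoms and 10 π electrons from ring double bonds plus a heteroatom lone pair. 10 = 4(2)+2, so the system is aromatic and both rings count as aromatic (benzothiophene).
3 of the 4 rings are aromatic. Total: 3.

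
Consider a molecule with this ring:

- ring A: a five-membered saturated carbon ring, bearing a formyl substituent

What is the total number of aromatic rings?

0

Ring A has only sp³ atoms, so it is not fully conjugated — not aromatic (cyclopentane).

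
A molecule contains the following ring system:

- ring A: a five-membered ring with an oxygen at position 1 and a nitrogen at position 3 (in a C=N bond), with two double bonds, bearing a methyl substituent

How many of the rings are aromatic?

Ring A is fully conjugated (every ring atom contributes a p orbital); 2 ring double bonds (4 π electrons) plus a heteroatom lone pair (2) give 6 π electrons. That satisfies 4n+2 with n=1, so ring A is aromatic (oxazole).

1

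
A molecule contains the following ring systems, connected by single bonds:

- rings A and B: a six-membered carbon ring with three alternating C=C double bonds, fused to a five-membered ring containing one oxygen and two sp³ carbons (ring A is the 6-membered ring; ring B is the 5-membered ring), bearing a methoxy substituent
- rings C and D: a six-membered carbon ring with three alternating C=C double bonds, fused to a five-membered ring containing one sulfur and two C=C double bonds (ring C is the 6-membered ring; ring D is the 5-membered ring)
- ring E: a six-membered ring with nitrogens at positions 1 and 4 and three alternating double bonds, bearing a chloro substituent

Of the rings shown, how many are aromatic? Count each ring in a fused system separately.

Ring A is planar and fully conjugated; 3 ring double bonds give 6 π electrons. 6 = 4(1)+2, so ring A is aromatic (benzene ring).
Ring B has two sp³ carbons, so it is not fully conjugated — not aromatic (oxolane ring).
Rings C and D form a fused bicyclic system (with one sulfur) with 9 sp² atoms and 10 π electrons from ring double bonds plus a heteroatom lone pair. 10 = 4(2)+2, so the system is aromatic and both rings count as aromatic (benzothiophene).
Ring E is fully conjugated (every ring atom contributes a p orbital); 3 ring double bonds give 6 π electrons. Since 6 = 4n+2 (n=1), ring E is aromatic (pyrazine).
Aromatic: A, C, D, E. Total: 4.

4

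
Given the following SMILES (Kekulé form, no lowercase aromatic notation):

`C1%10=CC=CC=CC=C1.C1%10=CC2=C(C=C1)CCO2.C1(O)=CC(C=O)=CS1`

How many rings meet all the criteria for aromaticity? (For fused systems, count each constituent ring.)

The SMILES encodes an eight-membered carbon ring with four alternating C=C double bonds; a six-membered carbon ring with three alternating C=C double bonds, fused to a five-membered ring containing one oxygen and two sp³ carbons; a five-membered ring of four carbons and one sulfur, with two C=C double bonds.
The 8-membered ring has only sp² ring atoms; a planar conformation would have a fully conjugated π system of 8 electrons. But 8 = 4(2), which is 4n not 4n+2, so it is not aromatic (cyclooctatetraene) — cyclooctatetraene distorts into a non-planar tub to avoid antiaromaticity.
The 6-membered ring has a continuous p-orbital overlap around the ring; 3 ring double bonds give 6 π electrons. That satisfies 4n+2 with n=1, so it is aromatic (benzene ring).
The 5-membered ring with one oxygen has two sp³ carbons, so it is not fully conjugated — not aromatic (oxolane ring).
The 5-membered ring with one sulfur has a continuous p-orbital overlap around the ring; 2 ring double bonds (4 π electrons) plus a heteroatom lone pair (2) give 6 π electrons. Since 6 = 4n+2 (n=1), it is aromatic (thiophene).
2 of the 4 rings are aromatic. Total: 2.

2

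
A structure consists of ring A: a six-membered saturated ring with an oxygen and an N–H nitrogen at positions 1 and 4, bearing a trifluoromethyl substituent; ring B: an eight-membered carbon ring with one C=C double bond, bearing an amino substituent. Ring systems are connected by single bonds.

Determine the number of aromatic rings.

Ring A has only sp³ atoms, so it is not fully conjugated — not aromatic (morpholine).
Ring B has six sp³ carbons, so it is not fully conjugated — not aromatic (cyclooctene).
No ring is aromatic. Total: 0.

0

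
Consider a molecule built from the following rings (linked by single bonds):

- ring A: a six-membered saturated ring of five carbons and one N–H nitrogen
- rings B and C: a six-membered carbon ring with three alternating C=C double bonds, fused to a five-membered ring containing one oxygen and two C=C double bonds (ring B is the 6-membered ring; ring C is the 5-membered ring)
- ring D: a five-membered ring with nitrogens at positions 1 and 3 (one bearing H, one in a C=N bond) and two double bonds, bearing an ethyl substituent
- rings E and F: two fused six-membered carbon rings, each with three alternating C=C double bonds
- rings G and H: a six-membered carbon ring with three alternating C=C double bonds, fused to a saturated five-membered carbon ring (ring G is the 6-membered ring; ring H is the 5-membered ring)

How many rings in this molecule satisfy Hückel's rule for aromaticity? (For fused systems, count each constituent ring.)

6

Ring A has only sp³ atoms, so it is not fully conjugated — not aromatic (piperidine).
Rings B and C form a fused bicyclic system (with one oxygen) with 9 sp² atoms and 10 π electrons from ring double bonds plus a heteroatom lone pair. 10 = 4(2)+2, so the system is aromatic and both rings count as aromatic (benzofuran).
Ring D has a continuous p-orbital overlap around the ring; 2 ring double bonds (4 π electrons) plus a heteroatom lone pair (2) give 6 π electrons. That satisfies 4n+2 with n=1, so ring D is aromatic (imidazole).
Rings E and F form a fused bicyclic system with 10 sp² atoms and 10 π electrons from ring double bonds. 10 = 4(2)+2, so the system is aromatic and both rings count as aromatic (naphthalene).
Ring G has a continuous p-orbital overlap around the ring; 3 ring double bonds give 6 π electrons. Since 6 = 4n+2 (n=1), ring G is aromatic (benzene ring).
Ring H has three sp³ carbons, so it is not fully conjugated — not aromatic (cyclopentane ring).
Aromatic: B, C, D, E, F, G. Total: 6.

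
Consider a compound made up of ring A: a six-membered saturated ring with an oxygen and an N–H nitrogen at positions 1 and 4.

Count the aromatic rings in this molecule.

Ring A has only sp³ atoms, so it is not fully conjugated — not aromatic (morpholine).

0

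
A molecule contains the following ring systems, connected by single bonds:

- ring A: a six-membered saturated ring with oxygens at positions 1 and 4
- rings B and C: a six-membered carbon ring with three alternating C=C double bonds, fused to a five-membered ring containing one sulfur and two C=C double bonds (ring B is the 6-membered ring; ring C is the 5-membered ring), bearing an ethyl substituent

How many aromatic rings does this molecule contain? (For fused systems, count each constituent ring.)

Ring A has only sp³ atoms, so it is not fully conjugated — not aromatic (1,4-dioxane).
Rings B and C form a fused bicyclic system (with one sulfur) with 9 sp² atoms and 10 π electrons from ring double bonds plus a heteroatom lone pair. 10 = 4(2)+2, so the system is aromatic and both rings count as aromatic (benzothiophene).
Aromatic: B, C. Total: 2.

2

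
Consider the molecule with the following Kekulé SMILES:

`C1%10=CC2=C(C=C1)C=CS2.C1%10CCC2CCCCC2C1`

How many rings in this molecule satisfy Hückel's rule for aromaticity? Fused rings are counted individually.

2

The SMILES encodes a six-membered carbon ring with three alternating C=C double bonds, fused to a five-membered ring containing one sulfur and two C=C double bonds; two fused six-membered saturated carbon rings.
The fused 6/5-membered bicyclic (with one sulfur) is a single π system with 9 sp² atoms and 10 π electrons from ring double bonds plus a heteroatom lone pair. 10 = 4(2)+2, so the system is aromatic and both rings count as aromatic (benzothiophene).
The 6-membered ring has only sp³ atoms, so it is not fully conjugated — not aromatic (cyclohexane ring).
The second 6-membered ring has only sp³ atoms, so it is not fully conjugated — not aromatic (cyclohexane ring).
2 of the 4 rings are aromatic. Total: 2.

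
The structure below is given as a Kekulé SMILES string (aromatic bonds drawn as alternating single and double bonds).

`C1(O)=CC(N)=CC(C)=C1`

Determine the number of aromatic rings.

1

The SMILES encodes a six-membered carbon ring with three alternating C=C double bonds.
The 6-membered ring is fully conjugated (every ring atom contributes a p orbital); 3 ring double bonds give 6 π electrons. Since 6 = 4n+2 (n=1), it is aromatic (benzene).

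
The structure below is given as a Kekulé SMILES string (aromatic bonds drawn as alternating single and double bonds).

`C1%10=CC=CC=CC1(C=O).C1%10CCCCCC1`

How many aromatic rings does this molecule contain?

The SMILES encodes a seven-membered carbon ring with three C=C double bonds and one sp³ carbon; a seven-membered saturated carbon ring.
The 7-membered ring has one sp³ carbon, so it is not fully conjugated — not aromatic (cycloheptatriene).
The second 7-membered ring has only sp³ atoms, so it is not fully conjugated — not aromatic (cycloheptane).
None of the rings are aromatic. Total: 0.

0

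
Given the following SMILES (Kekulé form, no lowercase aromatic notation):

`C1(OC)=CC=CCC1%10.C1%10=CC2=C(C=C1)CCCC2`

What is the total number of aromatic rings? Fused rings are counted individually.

The SMILES encodes a six-membered carbon ring with two conjugated C=C double bonds and two sp³ carbons; a six-membered carbon ring with three alternating C=C double bonds, fused to a saturated six-membered carbon ring.
The 6-membered ring has two sp³ carbons, so it is not fully conjugated — not aromatic (1,3-cyclohexadiene).
The second 6-membered ring is planar and fully conjugated; 3 ring double bonds give 6 π electrons. Since 6 = 4n+2 (n=1), it is aromatic (benzene ring).
The third 6-membered ring has four sp³ carbons, so it is not fully conjugated — not aromatic (cyclohexane ring).
1 of the 3 rings is aromatic. Total: 1.

1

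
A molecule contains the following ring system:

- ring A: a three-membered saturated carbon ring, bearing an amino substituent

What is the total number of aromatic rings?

Ring A has only sp³ atoms, so it is not fully conjugated — not aromatic (cyclopropane).

0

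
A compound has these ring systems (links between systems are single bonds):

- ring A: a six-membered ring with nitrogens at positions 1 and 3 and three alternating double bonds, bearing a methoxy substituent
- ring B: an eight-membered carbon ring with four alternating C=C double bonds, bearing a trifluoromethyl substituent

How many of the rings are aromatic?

1

Ring A is planar and fully conjugated; 3 ring double bonds give 6 π electrons. Since 6 = 4n+2 (n=1), ring A is aromatic (pyrimidine).
Ring B has only sp² ring atoms; a planar conformation would have a fully conjugated π system of 8 electrons. But 8 = 4(2), which is 4n not 4n+2, so ring B is not aromatic (cyclooctatetraene) — cyclooctatetraene distorts into a non-planar tub to avoid antiaromaticity.
Aromatic: A. Total: 1.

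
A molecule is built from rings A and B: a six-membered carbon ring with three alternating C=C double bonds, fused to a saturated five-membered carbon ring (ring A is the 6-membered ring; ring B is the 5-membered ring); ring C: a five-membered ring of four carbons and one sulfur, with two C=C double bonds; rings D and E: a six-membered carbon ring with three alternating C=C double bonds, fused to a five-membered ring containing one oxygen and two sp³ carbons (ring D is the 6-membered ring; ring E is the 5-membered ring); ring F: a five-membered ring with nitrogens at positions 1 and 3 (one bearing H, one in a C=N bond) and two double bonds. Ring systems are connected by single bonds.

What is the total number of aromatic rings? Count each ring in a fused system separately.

4

Ring A is planar and fully conjugated; 3 ring double bonds give 6 π electrons. Since 6 = 4n+2 (n=1), ring A is aromatic (benzene ring).
Ring B has three sp³ carbons, so it is not fully conjugated — not aromatic (cyclopentane ring).
Ring C has a continuous p-orbital overlap around the ring; 2 ring double bonds (4 π electrons) plus a heteroatom lone pair (2) give 6 π electrons. Since 6 = 4n+2 (n=1), ring C is aromatic (thiophene).
Ring D is planar and fully conjugated; 3 ring double bonds give 6 π electrons. 6 = 4(1)+2, so ring D is aromatic (benzene ring).
Ring E has two sp³ carbons, so it is not fully conjugated — not aromatic (oxolane ring).
Ring F is planar and fully conjugated; 2 ring double bonds (4 π electrons) plus a heteroatom lone pair (2) give 6 π electrons. Since 6 = 4n+2 (n=1), ring F is aromatic (imidazole).
Aromatic: A, C, D, F. Total: 4.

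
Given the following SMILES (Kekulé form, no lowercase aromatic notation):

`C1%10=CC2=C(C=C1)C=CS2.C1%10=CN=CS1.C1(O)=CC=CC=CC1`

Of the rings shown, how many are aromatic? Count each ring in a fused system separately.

3

The SMILES encodes a six-membered carbon ring with three alternating C=C double bonds, fused to a five-membered ring containing one sulfur and two C=C double bonds; a five-membered ring with a sulfur at position 1 and a nitrogen at position 3 (in a C=N bond), with two double bonds; a seven-membered carbon ring with three C=C double bonds and one sp³ carbon.
The fused 6/5-membered bicyclic (with one sulfur) is a single π system with 9 sp² atoms and 10 π electrons from ring double bonds plus a heteroatom lone pair. 10 = 4(2)+2, so the system is aromatic and both rings count as aromatic (benzothiophene).
The 5-membered ring with one sulfur and one =N– has a continuous p-orbital overlap around the ring; 2 ring double bonds (4 π electrons) plus a heteroatom lone pair (2) give 6 π electrons. Since 6 = 4n+2 (n=1), it is aromatic (thiazole).
The 7-membered ring has one sp³ carbon, so it is not fully conjugated — not aromatic (cycloheptatriene).
3 of the 4 rings are aromatic. Total: 3.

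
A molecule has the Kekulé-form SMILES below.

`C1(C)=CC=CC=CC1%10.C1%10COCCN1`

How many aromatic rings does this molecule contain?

0

The SMILES encodes a seven-membered carbon ring with three C=C double bonds and one sp³ carbon; a six-membered saturated ring with an oxygen and an N–H nitrogen at positions 1 and 4.
The 7-membered ring has one sp³ carbon, so it is not fully conjugated — not aromatic (cycloheptatriene).
The 6-membered ring with one oxygen and one N–H (1,4) has only sp³ atoms, so it is not fully conjugated — not aromatic (morpholine).
None of the rings are aromatic. Total: 0.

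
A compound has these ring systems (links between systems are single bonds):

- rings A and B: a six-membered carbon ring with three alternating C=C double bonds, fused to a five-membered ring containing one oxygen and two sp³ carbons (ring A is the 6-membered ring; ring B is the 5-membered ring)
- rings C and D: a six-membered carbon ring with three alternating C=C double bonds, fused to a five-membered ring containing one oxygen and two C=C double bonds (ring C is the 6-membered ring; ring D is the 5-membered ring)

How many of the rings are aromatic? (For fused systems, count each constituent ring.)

3

Ring A is fully conjugated (every ring atom contributes a p orbital); 3 ring double bonds give 6 π electrons. 6 = 4(1)+2, so ring A is aromatic (benzene ring).
Ring B has two sp³ carbons, so it is not fully conjugated — not aromatic (oxolane ring).
Rings C and D form a fused bicyclic system (with one oxygen) with 9 sp² atoms and 10 π electrons from ring double bonds plus a heteroatom lone pair. 10 = 4(2)+2, so the system is aromatic and both rings count as aromatic (benzofuran).
Aromatic: A, C, D. Total: 3.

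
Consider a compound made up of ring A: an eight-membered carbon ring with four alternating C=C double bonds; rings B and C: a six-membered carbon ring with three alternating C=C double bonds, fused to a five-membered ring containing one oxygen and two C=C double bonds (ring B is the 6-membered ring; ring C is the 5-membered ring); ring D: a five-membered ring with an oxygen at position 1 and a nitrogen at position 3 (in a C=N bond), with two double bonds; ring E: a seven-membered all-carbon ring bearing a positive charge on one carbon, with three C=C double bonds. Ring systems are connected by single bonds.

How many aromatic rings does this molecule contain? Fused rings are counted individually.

Ring A has only sp² ring atoms; a planar conformation would have a fully conjugated π system of 8 electrons. But 8 = 4(2), which is 4n not 4n+2, so ring A is not aromatic (cyclooctatetraene) — cyclooctatetraene distorts into a non-planar tub to avoid antiaromaticity.
Rings B and C form a fused bicyclic system (with one oxygen) with 9 sp² atoms and 10 π electrons from ring double bonds plus a heteroatom lone pair. 10 = 4(2)+2, so the system is aromatic and both rings count as aromatic (benzofuran).
Ring D is fully conjugated (every ring atom contributes a p orbital); 2 ring double bonds (4 π electrons) plus a heteroatom lone pair (2) give 6 π electrons. Since 6 = 4n+2 (n=1), ring D is aromatic (oxazole).
Ring E is planar and fully conjugated; 3 ring double bonds (6 π electrons) plus the carbocation's empty p orbital (0, but keeps the ring conjugated) give 6 π electrons. That satisfies 4n+2 with n=1, so ring E is aromatic (tropylium cation).
Aromatic: B, C, D, E. Total: 4.

4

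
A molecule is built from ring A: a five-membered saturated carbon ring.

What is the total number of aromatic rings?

Ring A has only sp³ atoms, so it is not fully conjugated — not aromatic (cyclopentane).

0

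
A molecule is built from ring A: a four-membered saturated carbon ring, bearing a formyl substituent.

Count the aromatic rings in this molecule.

Ring A has only sp³ atoms, so it is not fully conjugated — not aromatic (cyclobutane).

0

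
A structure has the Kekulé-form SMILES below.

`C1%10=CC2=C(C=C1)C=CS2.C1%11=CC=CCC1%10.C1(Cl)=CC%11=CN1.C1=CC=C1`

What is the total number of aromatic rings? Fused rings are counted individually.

The SMILES encodes a six-membered carbon ring with three alternating C=C double bonds, fused to a five-membered ring containing one sulfur and two C=C double bonds; a six-membered carbon ring with two conjugated C=C double bonds and two sp³ carbons; a five-membered ring of four carbons and one nitrogen bearing a hydrogen, with two C=C double bonds; a four-membered carbon ring with two alternating C=C double bonds.
The fused 6/5-membered bicyclic (with one sulfur) is a single π system with 9 sp² atoms and 10 π electrons from ring double bonds plus a heteroatom lone pair. 10 = 4(2)+2, so the system is aromatic and both rings count as aromatic (benzothiophene).
The 6-membered ring has two sp³ carbons, so it is not fully conjugated — not aromatic (1,3-cyclohexadiene).
The 5-membered ring with one N–H is planar and fully conjugated; 2 ring double bonds (4 π electrons) plus a heteroatom lone pair (2) give 6 π electrons. That satisfies 4n+2 with n=1, so it is aromatic (pyrrole).
The 4-membered ring has only sp² ring atoms; a planar conformation would have a fully conjugated π system of 4 electrons. But 4 = 4(1), which is 4n not 4n+2, so it is not aromatic (cyclobutadiene) — cyclobutadiene is antiaromatic and distorts to a rectangle.
3 of the 5 rings are aromatic. Total: 3.

3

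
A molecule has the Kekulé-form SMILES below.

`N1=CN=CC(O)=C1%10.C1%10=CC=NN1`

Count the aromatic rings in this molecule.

2

The SMILES encodes a six-membered ring with nitrogens at positions 1 and 3 and three alternating double bonds; a five-membered ring with two adjacent nitrogens (one bearing H, one in a double bond) and two double bonds.
The 6-membered ring with two nitrogens (1,3) is planar and fully conjugated; 3 ring double bonds give 6 π electrons. Since 6 = 4n+2 (n=1), it is aromatic (pyrimidine).
The 5-membered ring with two adjacent nitrogens (one N–H, one =N–) is fully conjugated (every ring atom contributes a p orbital); 2 ring double bonds (4 π electrons) plus a heteroatom lone pair (2) give 6 π electrons. That satisfies 4n+2 with n=1, so it is aromatic (pyrazole).
2 of the 2 rings are aromatic. Total: 2.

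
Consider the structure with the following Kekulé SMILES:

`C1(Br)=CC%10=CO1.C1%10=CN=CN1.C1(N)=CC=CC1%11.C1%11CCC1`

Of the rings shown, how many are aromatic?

2

The SMILES encodes a five-membered ring of four carbons and one oxygen, with two C=C double bonds; a five-membered ring with nitrogens at positions 1 and 3 (one bearing H, one in a C=N bond) and two double bonds; a five-membered carbon ring with two conjugated C=C double bonds and one sp³ carbon; a four-membered saturated carbon ring.
The 5-membered ring with one oxygen has a continuous p-orbital overlap around the ring; 2 ring double bonds (4 π electrons) plus a heteroatom lone pair (2) give 6 π electrons. Since 6 = 4n+2 (n=1), it is aromatic (furan).
The 5-membered ring with two nitrogens (one N–H, one =N–) has a continuous p-orbital overlap around the ring; 2 ring double bonds (4 π electrons) plus a heteroatom lone pair (2) give 6 π electrons. 6 = 4(1)+2, so it is aromatic (imidazole).
The 5-membered ring has one sp³ carbon, so it is not fully conjugated — not aromatic (cyclopentadiene).
The 4-membered ring has only sp³ atoms, so it is not fully conjugated — not aromatic (cyclobutane).
2 of the 4 rings are aromatic. Total: 2.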